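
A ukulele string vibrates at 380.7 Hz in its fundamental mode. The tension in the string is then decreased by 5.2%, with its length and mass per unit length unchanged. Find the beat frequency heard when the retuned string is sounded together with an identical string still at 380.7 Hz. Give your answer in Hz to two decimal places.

10.03 Hz

For a string, f ∝ √T, so the new frequency is 380.7·√0.948 = 370.6697 Hz.
f_beat = |370.6697 − 380.7| = 10.03 Hz.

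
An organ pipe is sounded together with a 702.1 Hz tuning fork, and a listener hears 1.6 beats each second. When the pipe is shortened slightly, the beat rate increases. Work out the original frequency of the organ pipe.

|f − 702.1| = 1.6, so the organ pipe was at either 700.5 Hz or 703.7 Hz.
A shorter pipe has a higher fundamental; the adjustment raises the organ pipe's frequency.
The beat rate rose, so the adjustment moved the organ pipe further from 702.1 Hz — it was already above the reference.

703.7 Hz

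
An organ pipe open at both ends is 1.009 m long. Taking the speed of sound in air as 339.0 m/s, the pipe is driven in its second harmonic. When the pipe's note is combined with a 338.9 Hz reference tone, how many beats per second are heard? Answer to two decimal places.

2.92 Hz

Open pipe: f_n = n·v/(2L) = 2·339.0/(2·1.009) = 335.9762 Hz.
f_beat = |335.9762 − 338.9| = 2.92 Hz.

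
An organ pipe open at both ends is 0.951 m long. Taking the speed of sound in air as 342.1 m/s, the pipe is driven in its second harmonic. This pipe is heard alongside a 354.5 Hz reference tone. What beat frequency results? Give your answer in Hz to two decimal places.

Open pipe: f_n = n·v/(2L) = 2·342.1/(2·0.951) = 359.7266 Hz.
f_beat = |359.7266 − 354.5| = 5.23 Hz.

5.23 Hz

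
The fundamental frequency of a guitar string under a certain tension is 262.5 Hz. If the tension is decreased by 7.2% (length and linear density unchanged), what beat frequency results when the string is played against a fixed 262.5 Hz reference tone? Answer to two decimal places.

For a string, f ∝ √T, so the new frequency is 262.5·√0.928 = 252.8735 Hz.
f_beat = |252.8735 − 262.5| = 9.63 Hz.

9.63 Hz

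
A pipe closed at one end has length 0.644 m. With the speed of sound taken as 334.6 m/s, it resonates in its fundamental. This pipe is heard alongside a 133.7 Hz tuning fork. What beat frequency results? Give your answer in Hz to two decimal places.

Closed pipe (odd harmonics): f_n = n·v/(4L) = 1·334.6/(4·0.644) = 129.8913 Hz.
f_beat = |129.8913 − 133.7| = 3.81 Hz.

3.81 Hz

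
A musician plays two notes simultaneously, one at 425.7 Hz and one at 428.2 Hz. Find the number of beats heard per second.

2.5 Hz

Beats arise from superposition of two nearby frequencies; the beat rate is |f₁ − f₂|.
|425.7 − 428.2| = 2.5 Hz.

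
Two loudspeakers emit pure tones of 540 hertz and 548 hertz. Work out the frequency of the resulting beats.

8 Hz

The beat frequency equals the magnitude of the frequency difference.
|540 − 548| = 8 Hz.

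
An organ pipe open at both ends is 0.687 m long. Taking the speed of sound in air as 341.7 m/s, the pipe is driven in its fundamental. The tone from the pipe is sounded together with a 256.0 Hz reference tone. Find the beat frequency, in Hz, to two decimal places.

7.31 Hz

Open pipe: f_n = n·v/(2L) = 1·341.7/(2·0.687) = 248.6900 Hz.
f_beat = |248.6900 − 256.0| = 7.31 Hz.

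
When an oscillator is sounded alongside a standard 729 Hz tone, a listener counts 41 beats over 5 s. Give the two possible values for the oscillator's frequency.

Beat frequency = 41/5 = 8.2 Hz.
|f − 729| = 8.2, so f = 729 ± 8.2.

720.8 Hz or 737.2 Hz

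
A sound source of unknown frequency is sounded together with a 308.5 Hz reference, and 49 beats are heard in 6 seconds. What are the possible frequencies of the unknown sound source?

Beat frequency = 49/6 = 8.1667 Hz.
|f − 308.5| = 8.1667, so f = 308.5 ± 8.1667.

300.3333 Hz or 316.6667 Hz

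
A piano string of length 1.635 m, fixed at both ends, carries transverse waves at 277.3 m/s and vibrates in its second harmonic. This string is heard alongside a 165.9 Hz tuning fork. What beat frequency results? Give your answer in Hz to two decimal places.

3.70 Hz

For a string fixed at both ends, f_n = n·v/(2L) = 2·277.3/(2·1.635) = 169.6024 Hz.
f_beat = |169.6024 − 165.9| = 3.70 Hz.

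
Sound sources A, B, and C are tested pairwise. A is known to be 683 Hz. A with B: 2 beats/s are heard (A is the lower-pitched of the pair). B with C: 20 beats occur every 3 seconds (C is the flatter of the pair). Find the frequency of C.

B is above A, so f_B = 683 + 2 = 685 Hz.
B–C: Beat frequency = 20/3 = 6.6667 Hz.
C is below B, so f_C = 685 − 6.6667 = 678.3333 Hz.

678.3333 Hz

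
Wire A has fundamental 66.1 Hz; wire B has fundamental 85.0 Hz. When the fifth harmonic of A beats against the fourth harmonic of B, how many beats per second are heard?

9.5 Hz

Fifth harmonic of the first: 5·66.1 = 330.5 Hz.
Fourth harmonic of the second: 4·85.0 = 340.0 Hz.
f_beat = |330.5 − 340.0| = 9.5 Hz.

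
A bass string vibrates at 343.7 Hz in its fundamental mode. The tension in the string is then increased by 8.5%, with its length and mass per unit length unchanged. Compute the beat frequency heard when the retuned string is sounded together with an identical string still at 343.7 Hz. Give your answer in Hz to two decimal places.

For a string, f ∝ √T, so the new frequency is 343.7·√1.085 = 358.0094 Hz.
f_beat = |358.0094 − 343.7| = 14.31 Hz.

14.31 Hz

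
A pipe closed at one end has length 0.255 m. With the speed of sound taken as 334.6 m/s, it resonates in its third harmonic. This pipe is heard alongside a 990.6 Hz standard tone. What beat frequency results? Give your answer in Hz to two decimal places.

Closed pipe (odd harmonics): f_n = n·v/(4L) = 3·334.6/(4·0.255) = 984.1176 Hz.
f_beat = |984.1176 − 990.6| = 6.48 Hz.

6.48 Hz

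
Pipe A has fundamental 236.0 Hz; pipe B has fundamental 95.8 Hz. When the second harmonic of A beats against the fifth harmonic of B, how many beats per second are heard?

Second harmonic of the first: 2·236.0 = 472.0 Hz.
Fifth harmonic of the second: 5·95.8 = 479.0 Hz.
f_beat = |472.0 − 479.0| = 7.0 Hz.

7.0 Hz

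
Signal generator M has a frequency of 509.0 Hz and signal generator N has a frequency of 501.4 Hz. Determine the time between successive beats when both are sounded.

0.132 s

f_beat = |509.0 − 501.4| = 7.6 Hz.
Beat period T = 1 / f_beat = 1 / 7.6 s.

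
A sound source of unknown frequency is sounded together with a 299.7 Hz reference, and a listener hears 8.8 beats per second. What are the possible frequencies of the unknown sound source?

|f − 299.7| = 8.8, so f = 299.7 ± 8.8.

290.9 Hz or 308.5 Hz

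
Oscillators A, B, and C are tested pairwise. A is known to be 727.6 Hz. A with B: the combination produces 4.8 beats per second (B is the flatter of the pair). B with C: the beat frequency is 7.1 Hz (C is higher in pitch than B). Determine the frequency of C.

B is below A, so f_B = 727.6 − 4.8 = 722.8 Hz.
C is above B, so f_C = 722.8 + 7.1 = 729.9 Hz.

729.9 Hz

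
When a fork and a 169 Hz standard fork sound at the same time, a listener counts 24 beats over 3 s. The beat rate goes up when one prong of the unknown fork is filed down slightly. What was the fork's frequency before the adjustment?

177 Hz

Beat frequency = 24/3 = 8 Hz.
|f − 169| = 8, so the fork was at either 161 Hz or 177 Hz.
Filing a prong removes mass and raises the fork's frequency; the adjustment raises the fork's frequency.
The beat rate rose, so the adjustment moved the fork further from 169 Hz — it was already above the reference.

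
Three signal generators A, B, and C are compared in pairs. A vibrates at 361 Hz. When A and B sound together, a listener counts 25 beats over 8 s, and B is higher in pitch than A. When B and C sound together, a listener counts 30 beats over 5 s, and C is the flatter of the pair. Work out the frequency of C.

A–B: Beat frequency = 25/8 = 3.125 Hz.
B is above A, so f_B = 361 + 3.125 = 364.125 Hz.
B–C: Beat frequency = 30/5 = 6 Hz.
C is below B, so f_C = 364.125 − 6 = 358.125 Hz.

358.125 Hz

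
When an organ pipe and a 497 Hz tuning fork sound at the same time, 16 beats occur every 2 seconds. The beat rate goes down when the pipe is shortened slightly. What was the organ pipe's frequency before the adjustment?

Beat frequency = 16/2 = 8 Hz.
|f − 497| = 8, so the organ pipe was at either 489 Hz or 505 Hz.
A shorter pipe has a higher fundamental; the adjustment raises the organ pipe's frequency.
The beat rate fell, so the adjustment moved the organ pipe toward 497 Hz — it must have started below the reference.

489 Hz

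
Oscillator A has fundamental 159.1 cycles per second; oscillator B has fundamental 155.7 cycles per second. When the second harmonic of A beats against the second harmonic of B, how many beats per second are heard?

Second harmonic of the first: 2·159.1 = 318.2 Hz.
Second harmonic of the second: 2·155.7 = 311.4 Hz.
f_beat = |318.2 − 311.4| = 6.8 Hz.

6.8 Hz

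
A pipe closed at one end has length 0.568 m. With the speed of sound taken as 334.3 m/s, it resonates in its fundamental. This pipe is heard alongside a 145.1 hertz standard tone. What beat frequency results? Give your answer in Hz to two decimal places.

Closed pipe (odd harmonics): f_n = n·v/(4L) = 1·334.3/(4·0.568) = 147.1391 Hz.
f_beat = |147.1391 − 145.1| = 2.04 Hz.

2.04 Hz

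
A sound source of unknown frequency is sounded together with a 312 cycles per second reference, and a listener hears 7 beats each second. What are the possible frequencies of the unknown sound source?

305 Hz or 319 Hz

|f − 312| = 7, so f = 312 ± 7.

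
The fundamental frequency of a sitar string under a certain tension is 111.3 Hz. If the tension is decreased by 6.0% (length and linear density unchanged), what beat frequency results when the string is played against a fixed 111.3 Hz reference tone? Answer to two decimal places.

3.39 Hz

For a string, f ∝ √T, so the new frequency is 111.3·√0.940 = 107.9094 Hz.
f_beat = |107.9094 − 111.3| = 3.39 Hz.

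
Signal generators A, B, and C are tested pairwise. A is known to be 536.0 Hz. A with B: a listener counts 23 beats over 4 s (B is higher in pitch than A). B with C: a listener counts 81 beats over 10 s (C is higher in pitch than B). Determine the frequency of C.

549.85 Hz

A–B: Beat frequency = 23/4 = 5.75 Hz.
B is above A, so f_B = 536.0 + 5.75 = 541.75 Hz.
B–C: Beat frequency = 81/10 = 8.1 Hz.
C is above B, so f_C = 541.75 + 8.1 = 549.85 Hz.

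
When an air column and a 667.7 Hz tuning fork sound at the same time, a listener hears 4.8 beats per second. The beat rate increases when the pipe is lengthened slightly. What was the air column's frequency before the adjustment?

662.9 Hz

|f − 667.7| = 4.8, so the air column was at either 662.9 Hz or 672.5 Hz.
A longer pipe has a lower fundamental; the adjustment lowers the air column's frequency.
The beat rate rose, so the adjustment moved the air column further from 667.7 Hz — it was already below the reference.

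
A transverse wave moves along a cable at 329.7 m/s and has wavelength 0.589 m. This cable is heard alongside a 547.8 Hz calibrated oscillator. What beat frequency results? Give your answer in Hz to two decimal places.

Source frequency f = v/λ = 329.7/0.589 = 559.7623 Hz.
f_beat = |559.7623 − 547.8| = 11.96 Hz.

11.96 Hz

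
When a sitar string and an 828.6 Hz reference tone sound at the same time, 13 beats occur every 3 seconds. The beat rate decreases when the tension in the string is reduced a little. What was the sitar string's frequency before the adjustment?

Beat frequency = 13/3 = 4.3333 Hz.
|f − 828.6| = 4.3333, so the sitar string was at either 824.2667 Hz or 832.9333 Hz.
Lower tension means lower frequency; the adjustment lowers the sitar string's frequency.
The beat rate fell, so the adjustment moved the sitar string toward 828.6 Hz — it must have started above the reference.

832.9333 Hz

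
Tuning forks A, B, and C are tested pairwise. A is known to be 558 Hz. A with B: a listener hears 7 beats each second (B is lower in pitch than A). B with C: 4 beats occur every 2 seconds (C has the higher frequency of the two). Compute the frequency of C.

553 Hz

B is below A, so f_B = 558 − 7 = 551 Hz.
B–C: Beat frequency = 4/2 = 2 Hz.
C is above B, so f_C = 551 + 2 = 553 Hz.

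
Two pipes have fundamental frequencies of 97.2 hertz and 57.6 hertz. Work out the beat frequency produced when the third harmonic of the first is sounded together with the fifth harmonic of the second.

Third harmonic of the first: 3·97.2 = 291.6 Hz.
Fifth harmonic of the second: 5·57.6 = 288.0 Hz.
f_beat = |291.6 − 288.0| = 3.6 Hz.

3.6 Hz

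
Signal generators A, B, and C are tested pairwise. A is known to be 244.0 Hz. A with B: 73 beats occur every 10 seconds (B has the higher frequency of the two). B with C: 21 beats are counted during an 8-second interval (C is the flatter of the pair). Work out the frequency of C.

A–B: Beat frequency = 73/10 = 7.3 Hz.
B is above A, so f_B = 244.0 + 7.3 = 251.3 Hz.
B–C: Beat frequency = 21/8 = 2.625 Hz.
C is below B, so f_C = 251.3 − 2.625 = 248.675 Hz.

248.675 Hz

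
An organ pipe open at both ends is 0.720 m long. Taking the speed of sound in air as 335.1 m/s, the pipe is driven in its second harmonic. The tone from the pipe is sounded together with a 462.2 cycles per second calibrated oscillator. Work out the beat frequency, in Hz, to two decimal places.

Open pipe: f_n = n·v/(2L) = 2·335.1/(2·0.720) = 465.4167 Hz.
f_beat = |465.4167 − 462.2| = 3.22 Hz.

3.22 Hz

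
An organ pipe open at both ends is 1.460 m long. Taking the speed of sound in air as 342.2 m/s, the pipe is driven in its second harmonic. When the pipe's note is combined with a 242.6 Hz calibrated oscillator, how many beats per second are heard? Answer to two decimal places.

8.22 Hz

Open pipe: f_n = n·v/(2L) = 2·342.2/(2·1.460) = 234.3836 Hz.
f_beat = |234.3836 − 242.6| = 8.22 Hz.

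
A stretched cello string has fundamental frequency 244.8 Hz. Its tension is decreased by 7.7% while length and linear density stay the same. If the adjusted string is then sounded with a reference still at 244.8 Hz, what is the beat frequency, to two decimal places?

For a string, f ∝ √T, so the new frequency is 244.8·√0.923 = 235.1864 Hz.
f_beat = |235.1864 − 244.8| = 9.61 Hz.

9.61 Hz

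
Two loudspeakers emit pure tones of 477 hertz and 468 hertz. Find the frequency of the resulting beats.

9 Hz

Beats arise from superposition of two nearby frequencies; the beat rate is |f₁ − f₂|.
|477 − 468| = 9 Hz.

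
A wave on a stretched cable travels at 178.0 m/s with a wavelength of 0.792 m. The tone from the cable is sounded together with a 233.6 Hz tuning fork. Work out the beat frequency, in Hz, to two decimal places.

Source frequency f = v/λ = 178.0/0.792 = 224.7475 Hz.
f_beat = |224.7475 − 233.6| = 8.85 Hz.

8.85 Hz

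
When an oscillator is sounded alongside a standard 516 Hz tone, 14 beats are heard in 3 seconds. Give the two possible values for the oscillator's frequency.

Beat frequency = 14/3 = 4.6667 Hz.
|f − 516| = 4.6667, so f = 516 ± 4.6667.

511.3333 Hz or 520.6667 Hz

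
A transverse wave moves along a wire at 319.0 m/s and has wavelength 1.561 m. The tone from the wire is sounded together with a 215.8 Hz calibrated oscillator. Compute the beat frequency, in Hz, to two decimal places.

11.44 Hz

Source frequency f = v/λ = 319.0/1.561 = 204.3562 Hz.
f_beat = |204.3562 − 215.8| = 11.44 Hz.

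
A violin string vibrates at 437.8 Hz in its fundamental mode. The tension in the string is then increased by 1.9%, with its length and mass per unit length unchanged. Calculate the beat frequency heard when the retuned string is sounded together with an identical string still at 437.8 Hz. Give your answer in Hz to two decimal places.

For a string, f ∝ √T, so the new frequency is 437.8·√1.019 = 441.9395 Hz.
f_beat = |441.9395 − 437.8| = 4.14 Hz.

4.14 Hz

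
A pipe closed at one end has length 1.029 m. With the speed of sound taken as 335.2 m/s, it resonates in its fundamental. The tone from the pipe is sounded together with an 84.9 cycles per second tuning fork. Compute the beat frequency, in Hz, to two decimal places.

Closed pipe (odd harmonics): f_n = n·v/(4L) = 1·335.2/(4·1.029) = 81.4383 Hz.
f_beat = |81.4383 − 84.9| = 3.46 Hz.

3.46 Hz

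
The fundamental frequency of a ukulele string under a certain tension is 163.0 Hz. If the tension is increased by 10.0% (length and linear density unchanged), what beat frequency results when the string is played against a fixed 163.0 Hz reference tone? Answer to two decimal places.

For a string, f ∝ √T, so the new frequency is 163.0·√1.100 = 170.9558 Hz.
f_beat = |170.9558 − 163.0| = 7.96 Hz.

7.96 Hz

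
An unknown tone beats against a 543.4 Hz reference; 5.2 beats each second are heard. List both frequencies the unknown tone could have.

538.2 Hz or 548.6 Hz

|f − 543.4| = 5.2, so f = 543.4 ± 5.2.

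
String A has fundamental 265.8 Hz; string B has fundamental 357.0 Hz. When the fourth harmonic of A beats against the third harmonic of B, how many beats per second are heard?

Fourth harmonic of the first: 4·265.8 = 1063.2 Hz.
Third harmonic of the second: 3·357.0 = 1071.0 Hz.
f_beat = |1063.2 − 1071.0| = 7.8 Hz.

7.8 Hz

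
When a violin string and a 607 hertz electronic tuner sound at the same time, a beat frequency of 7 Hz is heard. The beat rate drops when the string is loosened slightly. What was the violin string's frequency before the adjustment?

|f − 607| = 7, so the violin string was at either 600 Hz or 614 Hz.
Reducing tension lowers a string's frequency; the adjustment lowers the violin string's frequency.
The beat rate fell, so the adjustment moved the violin string toward 607 Hz — it must have started above the reference.

614 Hz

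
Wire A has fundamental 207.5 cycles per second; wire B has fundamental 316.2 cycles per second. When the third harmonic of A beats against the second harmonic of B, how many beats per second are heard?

Third harmonic of the first: 3·207.5 = 622.5 Hz.
Second harmonic of the second: 2·316.2 = 632.4 Hz.
f_beat = |622.5 − 632.4| = 9.9 Hz.

9.9 Hz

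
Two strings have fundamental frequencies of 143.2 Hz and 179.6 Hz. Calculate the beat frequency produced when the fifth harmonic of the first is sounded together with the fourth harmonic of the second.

Fifth harmonic of the first: 5·143.2 = 716.0 Hz.
Fourth harmonic of the second: 4·179.6 = 718.4 Hz.
f_beat = |716.0 − 718.4| = 2.4 Hz.

2.4 Hz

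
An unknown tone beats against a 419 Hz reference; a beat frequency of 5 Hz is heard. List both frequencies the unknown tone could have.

414 Hz or 424 Hz

|f − 419| = 5, so f = 419 ± 5.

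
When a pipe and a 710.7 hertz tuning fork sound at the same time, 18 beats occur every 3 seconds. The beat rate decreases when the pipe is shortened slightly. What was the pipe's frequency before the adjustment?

Beat frequency = 18/3 = 6 Hz.
|f − 710.7| = 6, so the pipe was at either 704.7 Hz or 716.7 Hz.
A shorter pipe has a higher fundamental; the adjustment raises the pipe's frequency.
The beat rate fell, so the adjustment moved the pipe toward 710.7 Hz — it must have started below the reference.

704.7 Hz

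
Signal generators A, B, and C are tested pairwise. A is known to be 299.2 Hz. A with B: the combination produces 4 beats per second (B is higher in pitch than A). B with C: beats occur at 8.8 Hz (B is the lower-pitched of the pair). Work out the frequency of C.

B is above A, so f_B = 299.2 + 4 = 303.2 Hz.
C is above B, so f_C = 303.2 + 8.8 = 312 Hz.

312 Hz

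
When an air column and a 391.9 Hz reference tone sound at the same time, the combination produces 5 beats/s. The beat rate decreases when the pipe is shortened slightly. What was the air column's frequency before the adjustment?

|f − 391.9| = 5, so the air column was at either 386.9 Hz or 396.9 Hz.
A shorter pipe has a higher fundamental; the adjustment raises the air column's frequency.
The beat rate fell, so the adjustment moved the air column toward 391.9 Hz — it must have started below the reference.

386.9 Hz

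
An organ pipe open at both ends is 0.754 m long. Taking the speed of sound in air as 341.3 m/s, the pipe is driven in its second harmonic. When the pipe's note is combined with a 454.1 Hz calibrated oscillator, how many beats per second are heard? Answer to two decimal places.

1.45 Hz

Open pipe: f_n = n·v/(2L) = 2·341.3/(2·0.754) = 452.6525 Hz.
f_beat = |452.6525 − 454.1| = 1.45 Hz.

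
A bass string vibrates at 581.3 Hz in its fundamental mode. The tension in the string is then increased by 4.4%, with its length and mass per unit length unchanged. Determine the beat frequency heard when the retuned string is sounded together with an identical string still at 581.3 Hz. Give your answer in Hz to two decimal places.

For a string, f ∝ √T, so the new frequency is 581.3·√1.044 = 593.9509 Hz.
f_beat = |593.9509 − 581.3| = 12.65 Hz.

12.65 Hz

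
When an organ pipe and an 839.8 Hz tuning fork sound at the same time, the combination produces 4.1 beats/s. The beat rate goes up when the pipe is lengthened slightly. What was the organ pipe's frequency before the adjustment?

835.7 Hz

|f − 839.8| = 4.1, so the organ pipe was at either 835.7 Hz or 843.9 Hz.
A longer pipe has a lower fundamental; the adjustment lowers the organ pipe's frequency.
The beat rate rose, so the adjustment moved the organ pipe further from 839.8 Hz — it was already below the reference.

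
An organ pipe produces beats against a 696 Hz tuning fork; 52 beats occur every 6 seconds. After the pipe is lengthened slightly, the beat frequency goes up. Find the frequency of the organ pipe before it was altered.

Beat frequency = 52/6 = 8.6667 Hz.
|f − 696| = 8.6667, so the organ pipe was at either 687.3333 Hz or 704.6667 Hz.
A longer pipe has a lower fundamental; the adjustment lowers the organ pipe's frequency.
The beat rate rose, so the adjustment moved the organ pipe further from 696 Hz — it was already below the reference.

687.3333 Hz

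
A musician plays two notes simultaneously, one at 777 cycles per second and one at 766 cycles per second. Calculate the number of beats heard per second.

11 Hz

The beat frequency equals the magnitude of the frequency difference.
|777 − 766| = 11 Hz.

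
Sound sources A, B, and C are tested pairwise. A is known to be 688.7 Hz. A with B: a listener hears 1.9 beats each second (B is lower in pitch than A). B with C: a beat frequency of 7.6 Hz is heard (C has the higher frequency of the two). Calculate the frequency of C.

B is below A, so f_B = 688.7 − 1.9 = 686.8 Hz.
C is above B, so f_C = 686.8 + 7.6 = 694.4 Hz.

694.4 Hz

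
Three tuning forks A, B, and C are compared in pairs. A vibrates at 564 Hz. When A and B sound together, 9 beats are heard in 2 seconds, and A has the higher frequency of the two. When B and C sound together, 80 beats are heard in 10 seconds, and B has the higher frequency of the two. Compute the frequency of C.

A–B: Beat frequency = 9/2 = 4.5 Hz.
B is below A, so f_B = 564 − 4.5 = 559.5 Hz.
B–C: Beat frequency = 80/10 = 8 Hz.
C is below B, so f_C = 559.5 − 8 = 551.5 Hz.

551.5 Hz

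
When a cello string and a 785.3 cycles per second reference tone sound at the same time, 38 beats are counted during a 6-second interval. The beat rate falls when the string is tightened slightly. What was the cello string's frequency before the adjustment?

778.9667 Hz

Beat frequency = 38/6 = 6.3333 Hz.
|f − 785.3| = 6.3333, so the cello string was at either 778.9667 Hz or 791.6333 Hz.
Increasing tension raises a string's frequency; the adjustment raises the cello string's frequency.
The beat rate fell, so the adjustment moved the cello string toward 785.3 Hz — it must have started below the reference.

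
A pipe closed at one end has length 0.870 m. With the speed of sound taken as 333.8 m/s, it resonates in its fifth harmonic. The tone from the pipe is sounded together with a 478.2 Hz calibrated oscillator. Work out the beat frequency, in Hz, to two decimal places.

Closed pipe (odd harmonics): f_n = n·v/(4L) = 5·333.8/(4·0.870) = 479.5977 Hz.
f_beat = |479.5977 − 478.2| = 1.40 Hz.

1.40 Hz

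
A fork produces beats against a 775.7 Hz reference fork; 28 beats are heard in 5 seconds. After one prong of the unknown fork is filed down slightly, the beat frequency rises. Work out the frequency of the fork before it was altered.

Beat frequency = 28/5 = 5.6 Hz.
|f − 775.7| = 5.6, so the fork was at either 770.1 Hz or 781.3 Hz.
Filing a prong removes mass and raises the fork's frequency; the adjustment raises the fork's frequency.
The beat rate rose, so the adjustment moved the fork further from 775.7 Hz — it was already above the reference.

781.3 Hz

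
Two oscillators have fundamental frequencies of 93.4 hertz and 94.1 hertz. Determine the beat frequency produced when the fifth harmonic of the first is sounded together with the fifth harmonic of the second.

Fifth harmonic of the first: 5·93.4 = 467.0 Hz.
Fifth harmonic of the second: 5·94.1 = 470.5 Hz.
f_beat = |467.0 − 470.5| = 3.5 Hz.

3.5 Hz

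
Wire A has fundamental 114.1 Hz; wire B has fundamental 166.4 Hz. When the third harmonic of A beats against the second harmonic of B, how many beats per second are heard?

Third harmonic of the first: 3·114.1 = 342.3 Hz.
Second harmonic of the second: 2·166.4 = 332.8 Hz.
f_beat = |342.3 − 332.8| = 9.5 Hz.

9.5 Hz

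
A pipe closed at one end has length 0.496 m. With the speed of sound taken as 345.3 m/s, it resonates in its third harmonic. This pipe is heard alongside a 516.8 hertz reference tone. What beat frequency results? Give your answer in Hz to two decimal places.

Closed pipe (odd harmonics): f_n = n·v/(4L) = 3·345.3/(4·0.496) = 522.1270 Hz.
f_beat = |522.1270 − 516.8| = 5.33 Hz.

5.33 Hz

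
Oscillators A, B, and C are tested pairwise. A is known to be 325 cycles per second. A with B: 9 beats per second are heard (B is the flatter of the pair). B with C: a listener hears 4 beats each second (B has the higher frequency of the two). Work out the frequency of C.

B is below A, so f_B = 325 − 9 = 316 Hz.
C is below B, so f_C = 316 − 4 = 312 Hz.

312 Hz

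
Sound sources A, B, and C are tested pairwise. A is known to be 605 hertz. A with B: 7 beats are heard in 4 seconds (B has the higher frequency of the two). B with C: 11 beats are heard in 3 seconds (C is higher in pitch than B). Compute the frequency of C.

610.4167 Hz

A–B: Beat frequency = 7/4 = 1.75 Hz.
B is above A, so f_B = 605 + 1.75 = 606.75 Hz.
B–C: Beat frequency = 11/3 = 3.6667 Hz.
C is above B, so f_C = 606.75 + 3.6667 = 610.4167 Hz.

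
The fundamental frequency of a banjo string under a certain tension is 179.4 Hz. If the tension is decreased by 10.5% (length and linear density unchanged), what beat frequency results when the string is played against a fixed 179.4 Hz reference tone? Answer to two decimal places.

For a string, f ∝ √T, so the new frequency is 179.4·√0.895 = 169.7204 Hz.
f_beat = |169.7204 − 179.4| = 9.68 Hz.

9.68 Hz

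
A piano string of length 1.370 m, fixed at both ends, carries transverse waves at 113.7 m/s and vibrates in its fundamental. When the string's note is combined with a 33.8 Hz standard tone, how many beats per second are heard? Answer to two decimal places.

For a string fixed at both ends, f_n = n·v/(2L) = 1·113.7/(2·1.370) = 41.4964 Hz.
f_beat = |41.4964 − 33.8| = 7.70 Hz.

7.70 Hz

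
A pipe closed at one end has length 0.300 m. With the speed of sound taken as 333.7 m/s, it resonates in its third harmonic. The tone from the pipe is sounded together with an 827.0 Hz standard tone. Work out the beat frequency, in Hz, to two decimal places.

7.25 Hz

Closed pipe (odd harmonics): f_n = n·v/(4L) = 3·333.7/(4·0.300) = 834.2500 Hz.
f_beat = |834.2500 − 827.0| = 7.25 Hz.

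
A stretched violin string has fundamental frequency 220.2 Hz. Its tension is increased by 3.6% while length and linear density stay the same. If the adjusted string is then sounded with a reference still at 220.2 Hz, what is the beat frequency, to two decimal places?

3.93 Hz

For a string, f ∝ √T, so the new frequency is 220.2·√1.036 = 224.1286 Hz.
f_beat = |224.1286 − 220.2| = 3.93 Hz.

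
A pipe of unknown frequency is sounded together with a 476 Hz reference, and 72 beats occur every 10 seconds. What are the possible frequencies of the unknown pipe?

Beat frequency = 72/10 = 7.2 Hz.
|f − 476| = 7.2, so f = 476 ± 7.2.

468.8 Hz or 483.2 Hz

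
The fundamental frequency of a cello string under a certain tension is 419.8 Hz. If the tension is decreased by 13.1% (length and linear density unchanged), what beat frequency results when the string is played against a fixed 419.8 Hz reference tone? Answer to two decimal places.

For a string, f ∝ √T, so the new frequency is 419.8·√0.869 = 391.3383 Hz.
f_beat = |391.3383 − 419.8| = 28.46 Hz.

28.46 Hz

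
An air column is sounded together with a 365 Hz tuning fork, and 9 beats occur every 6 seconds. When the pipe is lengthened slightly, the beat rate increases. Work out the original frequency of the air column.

363.5 Hz

Beat frequency = 9/6 = 1.5 Hz.
|f − 365| = 1.5, so the air column was at either 363.5 Hz or 366.5 Hz.
A longer pipe has a lower fundamental; the adjustment lowers the air column's frequency.
The beat rate rose, so the adjustment moved the air column further from 365 Hz — it was already below the reference.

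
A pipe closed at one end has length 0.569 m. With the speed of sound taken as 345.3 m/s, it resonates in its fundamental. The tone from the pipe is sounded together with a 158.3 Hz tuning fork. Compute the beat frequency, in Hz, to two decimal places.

6.59 Hz

Closed pipe (odd harmonics): f_n = n·v/(4L) = 1·345.3/(4·0.569) = 151.7135 Hz.
f_beat = |151.7135 − 158.3| = 6.59 Hz.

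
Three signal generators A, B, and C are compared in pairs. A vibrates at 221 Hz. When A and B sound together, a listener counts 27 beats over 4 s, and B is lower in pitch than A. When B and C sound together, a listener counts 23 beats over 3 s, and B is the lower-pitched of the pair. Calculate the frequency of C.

221.9167 Hz

A–B: Beat frequency = 27/4 = 6.75 Hz.
B is below A, so f_B = 221 − 6.75 = 214.25 Hz.
B–C: Beat frequency = 23/3 = 7.6667 Hz.
C is above B, so f_C = 214.25 + 7.6667 = 221.9167 Hz.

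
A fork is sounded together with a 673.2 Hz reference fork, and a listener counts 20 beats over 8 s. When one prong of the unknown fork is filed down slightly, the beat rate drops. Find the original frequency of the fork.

670.7 Hz

Beat frequency = 20/8 = 2.5 Hz.
|f − 673.2| = 2.5, so the fork was at either 670.7 Hz or 675.7 Hz.
Filing a prong removes mass and raises the fork's frequency; the adjustment raises the fork's frequency.
The beat rate fell, so the adjustment moved the fork toward 673.2 Hz — it must have started below the reference.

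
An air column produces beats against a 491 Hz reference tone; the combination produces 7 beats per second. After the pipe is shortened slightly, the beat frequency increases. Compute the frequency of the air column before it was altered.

498 Hz

|f − 491| = 7, so the air column was at either 484 Hz or 498 Hz.
A shorter pipe has a higher fundamental; the adjustment raises the air column's frequency.
The beat rate rose, so the adjustment moved the air column further from 491 Hz — it was already above the reference.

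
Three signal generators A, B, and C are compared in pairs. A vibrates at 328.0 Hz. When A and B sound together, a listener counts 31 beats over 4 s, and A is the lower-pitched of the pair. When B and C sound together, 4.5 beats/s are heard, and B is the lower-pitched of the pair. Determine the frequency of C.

A–B: Beat frequency = 31/4 = 7.75 Hz.
B is above A, so f_B = 328.0 + 7.75 = 335.75 Hz.
C is above B, so f_C = 335.75 + 4.5 = 340.25 Hz.

340.25 Hz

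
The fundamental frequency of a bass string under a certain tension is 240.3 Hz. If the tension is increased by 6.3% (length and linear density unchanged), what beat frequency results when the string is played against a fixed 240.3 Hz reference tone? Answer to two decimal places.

7.45 Hz

For a string, f ∝ √T, so the new frequency is 240.3·√1.063 = 247.7538 Hz.
f_beat = |247.7538 − 240.3| = 7.45 Hz.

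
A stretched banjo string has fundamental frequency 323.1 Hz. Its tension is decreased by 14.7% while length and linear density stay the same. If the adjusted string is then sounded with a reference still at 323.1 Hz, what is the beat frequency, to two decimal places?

24.69 Hz

For a string, f ∝ √T, so the new frequency is 323.1·√0.853 = 298.4087 Hz.
f_beat = |298.4087 − 323.1| = 24.69 Hz.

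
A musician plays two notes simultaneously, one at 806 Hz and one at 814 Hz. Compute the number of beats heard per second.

8 Hz

Beats arise from superposition of two nearby frequencies; the beat rate is |f₁ − f₂|.
|806 − 814| = 8 Hz.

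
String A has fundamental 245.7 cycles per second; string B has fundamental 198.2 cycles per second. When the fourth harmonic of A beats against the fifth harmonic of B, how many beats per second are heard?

8.2 Hz

Fourth harmonic of the first: 4·245.7 = 982.8 Hz.
Fifth harmonic of the second: 5·198.2 = 991.0 Hz.
f_beat = |982.8 − 991.0| = 8.2 Hz.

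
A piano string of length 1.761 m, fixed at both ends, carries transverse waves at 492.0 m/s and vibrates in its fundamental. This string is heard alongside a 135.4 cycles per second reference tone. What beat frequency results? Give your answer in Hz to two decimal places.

4.29 Hz

For a string fixed at both ends, f_n = n·v/(2L) = 1·492.0/(2·1.761) = 139.6934 Hz.
f_beat = |139.6934 − 135.4| = 4.29 Hz.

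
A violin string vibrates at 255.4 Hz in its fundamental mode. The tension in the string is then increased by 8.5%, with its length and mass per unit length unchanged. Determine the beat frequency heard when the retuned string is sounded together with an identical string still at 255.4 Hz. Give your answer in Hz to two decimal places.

For a string, f ∝ √T, so the new frequency is 255.4·√1.085 = 266.0332 Hz.
f_beat = |266.0332 − 255.4| = 10.63 Hz.

10.63 Hz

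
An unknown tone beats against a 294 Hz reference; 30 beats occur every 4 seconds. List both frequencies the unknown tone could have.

286.5 Hz or 301.5 Hz

Beat frequency = 30/4 = 7.5 Hz.
|f − 294| = 7.5, so f = 294 ± 7.5.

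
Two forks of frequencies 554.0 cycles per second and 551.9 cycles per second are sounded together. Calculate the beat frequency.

2.1 Hz

Beats arise from superposition of two nearby frequencies; the beat rate is |f₁ − f₂|.
|554.0 − 551.9| = 2.1 Hz.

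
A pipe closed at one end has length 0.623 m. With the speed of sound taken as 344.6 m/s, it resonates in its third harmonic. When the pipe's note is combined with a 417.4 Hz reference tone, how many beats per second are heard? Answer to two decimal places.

Closed pipe (odd harmonics): f_n = n·v/(4L) = 3·344.6/(4·0.623) = 414.8475 Hz.
f_beat = |414.8475 − 417.4| = 2.55 Hz.

2.55 Hz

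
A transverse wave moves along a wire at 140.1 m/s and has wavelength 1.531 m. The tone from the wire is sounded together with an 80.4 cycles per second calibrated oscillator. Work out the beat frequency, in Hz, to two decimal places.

Source frequency f = v/λ = 140.1/1.531 = 91.5088 Hz.
f_beat = |91.5088 − 80.4| = 11.11 Hz.

11.11 Hz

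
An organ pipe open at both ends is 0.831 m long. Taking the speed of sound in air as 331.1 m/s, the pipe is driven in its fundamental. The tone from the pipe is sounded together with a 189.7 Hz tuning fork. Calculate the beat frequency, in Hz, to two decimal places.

Open pipe: f_n = n·v/(2L) = 1·331.1/(2·0.831) = 199.2178 Hz.
f_beat = |199.2178 − 189.7| = 9.52 Hz.

9.52 Hz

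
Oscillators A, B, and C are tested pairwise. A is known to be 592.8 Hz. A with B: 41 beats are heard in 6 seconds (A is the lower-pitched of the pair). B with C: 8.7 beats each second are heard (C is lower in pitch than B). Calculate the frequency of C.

590.9333 Hz

A–B: Beat frequency = 41/6 = 6.8333 Hz.
B is above A, so f_B = 592.8 + 6.8333 = 599.6333 Hz.
C is below B, so f_C = 599.6333 − 8.7 = 590.9333 Hz.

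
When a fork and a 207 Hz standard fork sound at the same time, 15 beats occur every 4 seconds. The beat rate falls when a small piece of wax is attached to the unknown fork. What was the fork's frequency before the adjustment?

210.75 Hz

Beat frequency = 15/4 = 3.75 Hz.
|f − 207| = 3.75, so the fork was at either 203.25 Hz or 210.75 Hz.
Loading a fork with wax lowers its frequency; the adjustment lowers the fork's frequency.
The beat rate fell, so the adjustment moved the fork toward 207 Hz — it must have started above the reference.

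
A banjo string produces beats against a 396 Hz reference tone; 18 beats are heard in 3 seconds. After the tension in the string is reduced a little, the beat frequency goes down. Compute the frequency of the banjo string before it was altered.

402 Hz

Beat frequency = 18/3 = 6 Hz.
|f − 396| = 6, so the banjo string was at either 390 Hz or 402 Hz.
Lower tension means lower frequency; the adjustment lowers the banjo string's frequency.
The beat rate fell, so the adjustment moved the banjo string toward 396 Hz — it must have started above the reference.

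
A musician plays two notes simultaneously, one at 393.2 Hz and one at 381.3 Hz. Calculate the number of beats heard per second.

11.9 Hz

The beat frequency equals the magnitude of the frequency difference.
|393.2 − 381.3| = 11.9 Hz.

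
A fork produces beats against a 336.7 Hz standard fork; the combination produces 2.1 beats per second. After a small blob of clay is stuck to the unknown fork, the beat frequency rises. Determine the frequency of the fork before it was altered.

334.6 Hz

|f − 336.7| = 2.1, so the fork was at either 334.6 Hz or 338.8 Hz.
Adding mass to a fork lowers its frequency; the adjustment lowers the fork's frequency.
The beat rate rose, so the adjustment moved the fork further from 336.7 Hz — it was already below the reference.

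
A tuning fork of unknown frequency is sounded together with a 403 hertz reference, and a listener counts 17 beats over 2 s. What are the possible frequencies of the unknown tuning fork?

Beat frequency = 17/2 = 8.5 Hz.
|f − 403| = 8.5, so f = 403 ± 8.5.

394.5 Hz or 411.5 Hz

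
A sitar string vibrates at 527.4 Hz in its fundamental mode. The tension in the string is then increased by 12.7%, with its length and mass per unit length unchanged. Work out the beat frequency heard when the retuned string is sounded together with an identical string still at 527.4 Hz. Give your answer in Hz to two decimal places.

32.49 Hz

For a string, f ∝ √T, so the new frequency is 527.4·√1.127 = 559.8892 Hz.
f_beat = |559.8892 − 527.4| = 32.49 Hz.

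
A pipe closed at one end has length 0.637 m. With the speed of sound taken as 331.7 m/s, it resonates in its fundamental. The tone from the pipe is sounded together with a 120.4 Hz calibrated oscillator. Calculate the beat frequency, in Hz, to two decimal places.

9.78 Hz

Closed pipe (odd harmonics): f_n = n·v/(4L) = 1·331.7/(4·0.637) = 130.1805 Hz.
f_beat = |130.1805 − 120.4| = 9.78 Hz.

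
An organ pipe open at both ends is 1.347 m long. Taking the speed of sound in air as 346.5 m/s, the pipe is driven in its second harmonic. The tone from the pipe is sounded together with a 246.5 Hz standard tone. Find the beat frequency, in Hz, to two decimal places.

10.74 Hz

Open pipe: f_n = n·v/(2L) = 2·346.5/(2·1.347) = 257.2383 Hz.
f_beat = |257.2383 − 246.5| = 10.74 Hz.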